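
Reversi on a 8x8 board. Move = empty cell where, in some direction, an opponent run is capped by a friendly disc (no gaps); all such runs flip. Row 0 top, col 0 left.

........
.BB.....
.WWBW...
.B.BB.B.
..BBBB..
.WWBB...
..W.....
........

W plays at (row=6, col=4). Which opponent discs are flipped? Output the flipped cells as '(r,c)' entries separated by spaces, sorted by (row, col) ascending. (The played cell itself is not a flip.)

Dir NW: opp run (5,3) (4,2) (3,1), next='.' -> no flip
Dir N: opp run (5,4) (4,4) (3,4) capped by W -> flip
Dir NE: first cell '.' (not opp) -> no flip
Dir W: first cell '.' (not opp) -> no flip
Dir E: first cell '.' (not opp) -> no flip
Dir SW: first cell '.' (not opp) -> no flip
Dir S: first cell '.' (not opp) -> no flip
Dir SE: first cell '.' (not opp) -> no flip

Answer: (3,4) (4,4) (5,4)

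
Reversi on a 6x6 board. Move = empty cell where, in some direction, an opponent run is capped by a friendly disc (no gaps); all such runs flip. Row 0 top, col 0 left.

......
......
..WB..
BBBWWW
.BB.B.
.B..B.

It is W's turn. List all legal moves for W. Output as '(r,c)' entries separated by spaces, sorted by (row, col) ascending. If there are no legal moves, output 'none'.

(1,2): flips 1 -> legal
(1,3): flips 1 -> legal
(1,4): no bracket -> illegal
(2,0): no bracket -> illegal
(2,1): no bracket -> illegal
(2,4): flips 1 -> legal
(4,0): flips 1 -> legal
(4,3): no bracket -> illegal
(4,5): no bracket -> illegal
(5,0): no bracket -> illegal
(5,2): flips 2 -> legal
(5,3): flips 1 -> legal
(5,5): flips 1 -> legal

Answer: (1,2) (1,3) (2,4) (4,0) (5,2) (5,3) (5,5)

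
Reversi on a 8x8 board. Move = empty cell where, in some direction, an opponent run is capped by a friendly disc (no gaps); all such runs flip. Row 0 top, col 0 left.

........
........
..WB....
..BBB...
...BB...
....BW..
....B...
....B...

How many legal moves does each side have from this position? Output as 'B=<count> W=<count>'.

-- B to move --
(1,1): flips 1 -> legal
(1,2): flips 1 -> legal
(1,3): no bracket -> illegal
(2,1): flips 1 -> legal
(3,1): no bracket -> illegal
(4,5): no bracket -> illegal
(4,6): flips 1 -> legal
(5,6): flips 1 -> legal
(6,5): no bracket -> illegal
(6,6): flips 1 -> legal
B mobility = 6
-- W to move --
(1,2): no bracket -> illegal
(1,3): no bracket -> illegal
(1,4): no bracket -> illegal
(2,1): no bracket -> illegal
(2,4): flips 1 -> legal
(2,5): no bracket -> illegal
(3,1): no bracket -> illegal
(3,5): no bracket -> illegal
(4,1): no bracket -> illegal
(4,2): flips 1 -> legal
(4,5): no bracket -> illegal
(5,2): no bracket -> illegal
(5,3): flips 1 -> legal
(6,3): no bracket -> illegal
(6,5): no bracket -> illegal
(7,3): flips 1 -> legal
(7,5): no bracket -> illegal
W mobility = 4

Answer: B=6 W=4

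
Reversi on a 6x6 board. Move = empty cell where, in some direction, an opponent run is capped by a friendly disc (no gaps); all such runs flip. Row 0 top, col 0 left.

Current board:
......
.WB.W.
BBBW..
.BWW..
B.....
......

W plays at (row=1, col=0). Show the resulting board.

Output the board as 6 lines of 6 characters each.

Place W at (1,0); scan 8 dirs for brackets.
Dir NW: edge -> no flip
Dir N: first cell '.' (not opp) -> no flip
Dir NE: first cell '.' (not opp) -> no flip
Dir W: edge -> no flip
Dir E: first cell 'W' (not opp) -> no flip
Dir SW: edge -> no flip
Dir S: opp run (2,0), next='.' -> no flip
Dir SE: opp run (2,1) capped by W -> flip
All flips: (2,1)

Answer: ......
WWB.W.
BWBW..
.BWW..
B.....
......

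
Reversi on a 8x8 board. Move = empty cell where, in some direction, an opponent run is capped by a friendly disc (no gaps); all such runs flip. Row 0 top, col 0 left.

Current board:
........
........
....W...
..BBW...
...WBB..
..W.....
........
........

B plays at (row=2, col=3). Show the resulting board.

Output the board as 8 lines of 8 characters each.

Answer: ........
........
...BW...
..BBB...
...WBB..
..W.....
........
........

Derivation:
Place B at (2,3); scan 8 dirs for brackets.
Dir NW: first cell '.' (not opp) -> no flip
Dir N: first cell '.' (not opp) -> no flip
Dir NE: first cell '.' (not opp) -> no flip
Dir W: first cell '.' (not opp) -> no flip
Dir E: opp run (2,4), next='.' -> no flip
Dir SW: first cell 'B' (not opp) -> no flip
Dir S: first cell 'B' (not opp) -> no flip
Dir SE: opp run (3,4) capped by B -> flip
All flips: (3,4)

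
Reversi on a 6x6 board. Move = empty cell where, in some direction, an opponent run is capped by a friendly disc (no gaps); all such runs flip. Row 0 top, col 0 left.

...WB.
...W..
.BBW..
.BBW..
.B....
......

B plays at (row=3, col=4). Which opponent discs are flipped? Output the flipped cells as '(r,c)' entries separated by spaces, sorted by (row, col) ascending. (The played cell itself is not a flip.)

Answer: (3,3)

Derivation:
Dir NW: opp run (2,3), next='.' -> no flip
Dir N: first cell '.' (not opp) -> no flip
Dir NE: first cell '.' (not opp) -> no flip
Dir W: opp run (3,3) capped by B -> flip
Dir E: first cell '.' (not opp) -> no flip
Dir SW: first cell '.' (not opp) -> no flip
Dir S: first cell '.' (not opp) -> no flip
Dir SE: first cell '.' (not opp) -> no flip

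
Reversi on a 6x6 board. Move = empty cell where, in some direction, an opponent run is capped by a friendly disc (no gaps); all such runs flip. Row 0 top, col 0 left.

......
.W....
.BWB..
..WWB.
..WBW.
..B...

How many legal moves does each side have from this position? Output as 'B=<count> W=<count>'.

-- B to move --
(0,0): no bracket -> illegal
(0,1): flips 1 -> legal
(0,2): no bracket -> illegal
(1,0): no bracket -> illegal
(1,2): flips 3 -> legal
(1,3): no bracket -> illegal
(2,0): no bracket -> illegal
(2,4): no bracket -> illegal
(3,1): flips 2 -> legal
(3,5): no bracket -> illegal
(4,1): flips 2 -> legal
(4,5): flips 1 -> legal
(5,1): no bracket -> illegal
(5,3): no bracket -> illegal
(5,4): flips 1 -> legal
(5,5): no bracket -> illegal
B mobility = 6
-- W to move --
(1,0): flips 1 -> legal
(1,2): no bracket -> illegal
(1,3): flips 1 -> legal
(1,4): flips 1 -> legal
(2,0): flips 1 -> legal
(2,4): flips 2 -> legal
(2,5): no bracket -> illegal
(3,0): no bracket -> illegal
(3,1): flips 1 -> legal
(3,5): flips 1 -> legal
(4,1): no bracket -> illegal
(4,5): no bracket -> illegal
(5,1): no bracket -> illegal
(5,3): flips 1 -> legal
(5,4): flips 1 -> legal
W mobility = 9

Answer: B=6 W=9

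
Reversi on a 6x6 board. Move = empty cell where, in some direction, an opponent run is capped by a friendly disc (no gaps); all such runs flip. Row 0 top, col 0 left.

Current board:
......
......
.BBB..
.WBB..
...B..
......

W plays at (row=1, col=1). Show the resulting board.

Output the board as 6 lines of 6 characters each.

Answer: ......
.W....
.WBB..
.WBB..
...B..
......

Derivation:
Place W at (1,1); scan 8 dirs for brackets.
Dir NW: first cell '.' (not opp) -> no flip
Dir N: first cell '.' (not opp) -> no flip
Dir NE: first cell '.' (not opp) -> no flip
Dir W: first cell '.' (not opp) -> no flip
Dir E: first cell '.' (not opp) -> no flip
Dir SW: first cell '.' (not opp) -> no flip
Dir S: opp run (2,1) capped by W -> flip
Dir SE: opp run (2,2) (3,3), next='.' -> no flip
All flips: (2,1)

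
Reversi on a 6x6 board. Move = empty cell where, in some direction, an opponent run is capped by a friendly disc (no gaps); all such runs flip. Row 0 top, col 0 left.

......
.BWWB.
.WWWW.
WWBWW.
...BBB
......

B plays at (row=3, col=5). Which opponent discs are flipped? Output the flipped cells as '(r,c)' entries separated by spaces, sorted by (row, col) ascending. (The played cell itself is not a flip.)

Answer: (3,3) (3,4)

Derivation:
Dir NW: opp run (2,4) (1,3), next='.' -> no flip
Dir N: first cell '.' (not opp) -> no flip
Dir NE: edge -> no flip
Dir W: opp run (3,4) (3,3) capped by B -> flip
Dir E: edge -> no flip
Dir SW: first cell 'B' (not opp) -> no flip
Dir S: first cell 'B' (not opp) -> no flip
Dir SE: edge -> no flip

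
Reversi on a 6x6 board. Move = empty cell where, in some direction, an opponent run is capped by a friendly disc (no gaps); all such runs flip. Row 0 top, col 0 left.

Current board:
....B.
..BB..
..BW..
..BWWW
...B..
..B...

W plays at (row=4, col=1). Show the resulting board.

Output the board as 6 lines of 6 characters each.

Answer: ....B.
..BB..
..BW..
..WWWW
.W.B..
..B...

Derivation:
Place W at (4,1); scan 8 dirs for brackets.
Dir NW: first cell '.' (not opp) -> no flip
Dir N: first cell '.' (not opp) -> no flip
Dir NE: opp run (3,2) capped by W -> flip
Dir W: first cell '.' (not opp) -> no flip
Dir E: first cell '.' (not opp) -> no flip
Dir SW: first cell '.' (not opp) -> no flip
Dir S: first cell '.' (not opp) -> no flip
Dir SE: opp run (5,2), next=edge -> no flip
All flips: (3,2)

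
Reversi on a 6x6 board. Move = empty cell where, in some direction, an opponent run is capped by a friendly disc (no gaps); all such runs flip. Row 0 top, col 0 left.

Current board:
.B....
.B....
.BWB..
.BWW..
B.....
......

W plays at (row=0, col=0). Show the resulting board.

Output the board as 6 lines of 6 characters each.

Answer: WB....
.W....
.BWB..
.BWW..
B.....
......

Derivation:
Place W at (0,0); scan 8 dirs for brackets.
Dir NW: edge -> no flip
Dir N: edge -> no flip
Dir NE: edge -> no flip
Dir W: edge -> no flip
Dir E: opp run (0,1), next='.' -> no flip
Dir SW: edge -> no flip
Dir S: first cell '.' (not opp) -> no flip
Dir SE: opp run (1,1) capped by W -> flip
All flips: (1,1)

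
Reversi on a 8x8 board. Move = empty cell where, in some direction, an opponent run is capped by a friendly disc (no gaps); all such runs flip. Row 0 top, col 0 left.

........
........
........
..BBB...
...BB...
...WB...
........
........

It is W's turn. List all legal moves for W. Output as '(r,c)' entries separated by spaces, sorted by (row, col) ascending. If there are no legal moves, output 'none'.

(2,1): no bracket -> illegal
(2,2): no bracket -> illegal
(2,3): flips 2 -> legal
(2,4): no bracket -> illegal
(2,5): no bracket -> illegal
(3,1): no bracket -> illegal
(3,5): flips 1 -> legal
(4,1): no bracket -> illegal
(4,2): no bracket -> illegal
(4,5): no bracket -> illegal
(5,2): no bracket -> illegal
(5,5): flips 1 -> legal
(6,3): no bracket -> illegal
(6,4): no bracket -> illegal
(6,5): no bracket -> illegal

Answer: (2,3) (3,5) (5,5)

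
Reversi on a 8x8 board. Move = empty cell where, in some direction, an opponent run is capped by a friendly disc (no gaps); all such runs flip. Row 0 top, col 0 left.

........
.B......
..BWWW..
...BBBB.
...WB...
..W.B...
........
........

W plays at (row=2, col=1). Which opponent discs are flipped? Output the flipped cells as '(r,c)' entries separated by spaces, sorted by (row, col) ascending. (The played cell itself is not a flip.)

Answer: (2,2)

Derivation:
Dir NW: first cell '.' (not opp) -> no flip
Dir N: opp run (1,1), next='.' -> no flip
Dir NE: first cell '.' (not opp) -> no flip
Dir W: first cell '.' (not opp) -> no flip
Dir E: opp run (2,2) capped by W -> flip
Dir SW: first cell '.' (not opp) -> no flip
Dir S: first cell '.' (not opp) -> no flip
Dir SE: first cell '.' (not opp) -> no flip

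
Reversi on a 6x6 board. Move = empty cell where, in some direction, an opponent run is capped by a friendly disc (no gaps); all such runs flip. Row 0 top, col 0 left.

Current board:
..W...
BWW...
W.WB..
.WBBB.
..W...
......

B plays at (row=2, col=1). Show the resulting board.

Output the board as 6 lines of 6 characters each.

Place B at (2,1); scan 8 dirs for brackets.
Dir NW: first cell 'B' (not opp) -> no flip
Dir N: opp run (1,1), next='.' -> no flip
Dir NE: opp run (1,2), next='.' -> no flip
Dir W: opp run (2,0), next=edge -> no flip
Dir E: opp run (2,2) capped by B -> flip
Dir SW: first cell '.' (not opp) -> no flip
Dir S: opp run (3,1), next='.' -> no flip
Dir SE: first cell 'B' (not opp) -> no flip
All flips: (2,2)

Answer: ..W...
BWW...
WBBB..
.WBBB.
..W...
......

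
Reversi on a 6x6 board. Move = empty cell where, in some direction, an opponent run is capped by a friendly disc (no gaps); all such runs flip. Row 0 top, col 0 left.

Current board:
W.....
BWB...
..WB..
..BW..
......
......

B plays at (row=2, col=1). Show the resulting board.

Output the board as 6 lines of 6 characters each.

Answer: W.....
BWB...
.BBB..
..BW..
......
......

Derivation:
Place B at (2,1); scan 8 dirs for brackets.
Dir NW: first cell 'B' (not opp) -> no flip
Dir N: opp run (1,1), next='.' -> no flip
Dir NE: first cell 'B' (not opp) -> no flip
Dir W: first cell '.' (not opp) -> no flip
Dir E: opp run (2,2) capped by B -> flip
Dir SW: first cell '.' (not opp) -> no flip
Dir S: first cell '.' (not opp) -> no flip
Dir SE: first cell 'B' (not opp) -> no flip
All flips: (2,2)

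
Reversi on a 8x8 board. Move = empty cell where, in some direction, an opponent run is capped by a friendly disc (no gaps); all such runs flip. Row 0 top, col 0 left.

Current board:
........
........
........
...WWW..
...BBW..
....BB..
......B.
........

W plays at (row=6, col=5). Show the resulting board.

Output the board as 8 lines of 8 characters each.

Place W at (6,5); scan 8 dirs for brackets.
Dir NW: opp run (5,4) (4,3), next='.' -> no flip
Dir N: opp run (5,5) capped by W -> flip
Dir NE: first cell '.' (not opp) -> no flip
Dir W: first cell '.' (not opp) -> no flip
Dir E: opp run (6,6), next='.' -> no flip
Dir SW: first cell '.' (not opp) -> no flip
Dir S: first cell '.' (not opp) -> no flip
Dir SE: first cell '.' (not opp) -> no flip
All flips: (5,5)

Answer: ........
........
........
...WWW..
...BBW..
....BW..
.....WB.
........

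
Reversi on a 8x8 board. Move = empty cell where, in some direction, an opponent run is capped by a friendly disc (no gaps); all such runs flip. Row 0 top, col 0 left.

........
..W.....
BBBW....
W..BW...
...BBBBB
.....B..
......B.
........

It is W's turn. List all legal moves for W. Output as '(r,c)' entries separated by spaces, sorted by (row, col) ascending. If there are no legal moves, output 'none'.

(1,0): flips 1 -> legal
(1,1): no bracket -> illegal
(1,3): no bracket -> illegal
(2,4): no bracket -> illegal
(3,1): no bracket -> illegal
(3,2): flips 2 -> legal
(3,5): no bracket -> illegal
(3,6): no bracket -> illegal
(3,7): no bracket -> illegal
(4,2): no bracket -> illegal
(5,2): flips 1 -> legal
(5,3): flips 2 -> legal
(5,4): flips 1 -> legal
(5,6): flips 1 -> legal
(5,7): no bracket -> illegal
(6,4): no bracket -> illegal
(6,5): no bracket -> illegal
(6,7): no bracket -> illegal
(7,5): no bracket -> illegal
(7,6): no bracket -> illegal
(7,7): no bracket -> illegal

Answer: (1,0) (3,2) (5,2) (5,3) (5,4) (5,6)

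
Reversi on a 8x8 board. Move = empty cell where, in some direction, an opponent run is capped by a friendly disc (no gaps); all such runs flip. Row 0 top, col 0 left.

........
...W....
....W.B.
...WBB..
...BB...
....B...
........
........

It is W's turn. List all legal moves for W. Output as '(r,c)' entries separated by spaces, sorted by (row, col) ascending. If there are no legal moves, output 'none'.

(1,5): no bracket -> illegal
(1,6): no bracket -> illegal
(1,7): no bracket -> illegal
(2,3): no bracket -> illegal
(2,5): no bracket -> illegal
(2,7): no bracket -> illegal
(3,2): no bracket -> illegal
(3,6): flips 2 -> legal
(3,7): no bracket -> illegal
(4,2): no bracket -> illegal
(4,5): no bracket -> illegal
(4,6): flips 1 -> legal
(5,2): no bracket -> illegal
(5,3): flips 1 -> legal
(5,5): flips 1 -> legal
(6,3): no bracket -> illegal
(6,4): flips 3 -> legal
(6,5): no bracket -> illegal

Answer: (3,6) (4,6) (5,3) (5,5) (6,4)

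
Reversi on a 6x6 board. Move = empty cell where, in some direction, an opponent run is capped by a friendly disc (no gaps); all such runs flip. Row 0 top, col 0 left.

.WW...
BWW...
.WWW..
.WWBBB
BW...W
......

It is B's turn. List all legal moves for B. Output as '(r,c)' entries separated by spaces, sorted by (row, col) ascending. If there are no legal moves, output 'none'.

Answer: (0,0) (1,3) (3,0) (4,2) (4,3) (5,5)

Derivation:
(0,0): flips 2 -> legal
(0,3): no bracket -> illegal
(1,3): flips 5 -> legal
(1,4): no bracket -> illegal
(2,0): no bracket -> illegal
(2,4): no bracket -> illegal
(3,0): flips 2 -> legal
(4,2): flips 1 -> legal
(4,3): flips 2 -> legal
(4,4): no bracket -> illegal
(5,0): no bracket -> illegal
(5,1): no bracket -> illegal
(5,2): no bracket -> illegal
(5,4): no bracket -> illegal
(5,5): flips 1 -> legal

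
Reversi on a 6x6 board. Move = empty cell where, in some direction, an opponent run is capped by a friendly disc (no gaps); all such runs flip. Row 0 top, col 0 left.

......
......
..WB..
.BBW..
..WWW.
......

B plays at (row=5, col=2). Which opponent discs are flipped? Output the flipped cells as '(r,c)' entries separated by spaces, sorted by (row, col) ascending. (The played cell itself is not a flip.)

Answer: (4,2)

Derivation:
Dir NW: first cell '.' (not opp) -> no flip
Dir N: opp run (4,2) capped by B -> flip
Dir NE: opp run (4,3), next='.' -> no flip
Dir W: first cell '.' (not opp) -> no flip
Dir E: first cell '.' (not opp) -> no flip
Dir SW: edge -> no flip
Dir S: edge -> no flip
Dir SE: edge -> no flip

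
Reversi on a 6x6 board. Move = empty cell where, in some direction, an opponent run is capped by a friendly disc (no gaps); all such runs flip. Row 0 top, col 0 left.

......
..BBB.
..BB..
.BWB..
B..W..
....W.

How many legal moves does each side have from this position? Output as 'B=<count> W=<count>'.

-- B to move --
(2,1): no bracket -> illegal
(3,4): no bracket -> illegal
(4,1): flips 1 -> legal
(4,2): flips 1 -> legal
(4,4): no bracket -> illegal
(4,5): no bracket -> illegal
(5,2): no bracket -> illegal
(5,3): flips 1 -> legal
(5,5): no bracket -> illegal
B mobility = 3
-- W to move --
(0,1): no bracket -> illegal
(0,2): flips 2 -> legal
(0,3): flips 3 -> legal
(0,4): no bracket -> illegal
(0,5): flips 2 -> legal
(1,1): no bracket -> illegal
(1,5): no bracket -> illegal
(2,0): no bracket -> illegal
(2,1): no bracket -> illegal
(2,4): no bracket -> illegal
(2,5): no bracket -> illegal
(3,0): flips 1 -> legal
(3,4): flips 1 -> legal
(4,1): no bracket -> illegal
(4,2): no bracket -> illegal
(4,4): no bracket -> illegal
(5,0): no bracket -> illegal
(5,1): no bracket -> illegal
W mobility = 5

Answer: B=3 W=5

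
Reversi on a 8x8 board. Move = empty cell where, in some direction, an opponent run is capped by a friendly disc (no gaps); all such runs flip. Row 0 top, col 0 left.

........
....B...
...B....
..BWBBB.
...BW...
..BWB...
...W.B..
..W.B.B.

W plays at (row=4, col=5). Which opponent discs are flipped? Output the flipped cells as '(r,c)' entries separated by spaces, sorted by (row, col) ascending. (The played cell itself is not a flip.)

Dir NW: opp run (3,4) (2,3), next='.' -> no flip
Dir N: opp run (3,5), next='.' -> no flip
Dir NE: opp run (3,6), next='.' -> no flip
Dir W: first cell 'W' (not opp) -> no flip
Dir E: first cell '.' (not opp) -> no flip
Dir SW: opp run (5,4) capped by W -> flip
Dir S: first cell '.' (not opp) -> no flip
Dir SE: first cell '.' (not opp) -> no flip

Answer: (5,4)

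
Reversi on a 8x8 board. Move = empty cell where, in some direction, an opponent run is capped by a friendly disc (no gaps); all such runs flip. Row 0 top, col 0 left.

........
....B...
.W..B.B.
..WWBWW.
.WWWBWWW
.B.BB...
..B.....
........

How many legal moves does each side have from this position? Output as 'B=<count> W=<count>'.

Answer: B=10 W=13

Derivation:
-- B to move --
(1,0): flips 3 -> legal
(1,1): no bracket -> illegal
(1,2): no bracket -> illegal
(2,0): no bracket -> illegal
(2,2): flips 1 -> legal
(2,3): flips 2 -> legal
(2,5): no bracket -> illegal
(2,7): flips 2 -> legal
(3,0): no bracket -> illegal
(3,1): flips 4 -> legal
(3,7): flips 2 -> legal
(4,0): flips 3 -> legal
(5,0): no bracket -> illegal
(5,2): flips 1 -> legal
(5,5): no bracket -> illegal
(5,6): flips 3 -> legal
(5,7): flips 2 -> legal
B mobility = 10
-- W to move --
(0,3): no bracket -> illegal
(0,4): no bracket -> illegal
(0,5): no bracket -> illegal
(1,3): flips 1 -> legal
(1,5): flips 1 -> legal
(1,6): flips 1 -> legal
(1,7): flips 1 -> legal
(2,3): flips 1 -> legal
(2,5): flips 1 -> legal
(2,7): no bracket -> illegal
(3,7): no bracket -> illegal
(4,0): no bracket -> illegal
(5,0): no bracket -> illegal
(5,2): no bracket -> illegal
(5,5): flips 1 -> legal
(6,0): flips 1 -> legal
(6,1): flips 1 -> legal
(6,3): flips 2 -> legal
(6,4): flips 1 -> legal
(6,5): flips 1 -> legal
(7,1): flips 3 -> legal
(7,2): no bracket -> illegal
(7,3): no bracket -> illegal
W mobility = 13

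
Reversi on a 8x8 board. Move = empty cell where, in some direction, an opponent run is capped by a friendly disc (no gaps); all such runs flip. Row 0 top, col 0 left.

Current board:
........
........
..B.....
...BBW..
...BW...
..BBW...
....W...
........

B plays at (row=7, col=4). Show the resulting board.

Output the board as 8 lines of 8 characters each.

Answer: ........
........
..B.....
...BBW..
...BB...
..BBB...
....B...
....B...

Derivation:
Place B at (7,4); scan 8 dirs for brackets.
Dir NW: first cell '.' (not opp) -> no flip
Dir N: opp run (6,4) (5,4) (4,4) capped by B -> flip
Dir NE: first cell '.' (not opp) -> no flip
Dir W: first cell '.' (not opp) -> no flip
Dir E: first cell '.' (not opp) -> no flip
Dir SW: edge -> no flip
Dir S: edge -> no flip
Dir SE: edge -> no flip
All flips: (4,4) (5,4) (6,4)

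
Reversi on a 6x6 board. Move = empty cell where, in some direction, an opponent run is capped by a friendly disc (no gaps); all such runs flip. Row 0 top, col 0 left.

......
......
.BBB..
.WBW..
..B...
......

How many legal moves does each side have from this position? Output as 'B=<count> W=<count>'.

Answer: B=8 W=4

Derivation:
-- B to move --
(2,0): flips 1 -> legal
(2,4): flips 1 -> legal
(3,0): flips 1 -> legal
(3,4): flips 1 -> legal
(4,0): flips 1 -> legal
(4,1): flips 1 -> legal
(4,3): flips 1 -> legal
(4,4): flips 1 -> legal
B mobility = 8
-- W to move --
(1,0): no bracket -> illegal
(1,1): flips 2 -> legal
(1,2): no bracket -> illegal
(1,3): flips 2 -> legal
(1,4): no bracket -> illegal
(2,0): no bracket -> illegal
(2,4): no bracket -> illegal
(3,0): no bracket -> illegal
(3,4): no bracket -> illegal
(4,1): no bracket -> illegal
(4,3): no bracket -> illegal
(5,1): flips 1 -> legal
(5,2): no bracket -> illegal
(5,3): flips 1 -> legal
W mobility = 4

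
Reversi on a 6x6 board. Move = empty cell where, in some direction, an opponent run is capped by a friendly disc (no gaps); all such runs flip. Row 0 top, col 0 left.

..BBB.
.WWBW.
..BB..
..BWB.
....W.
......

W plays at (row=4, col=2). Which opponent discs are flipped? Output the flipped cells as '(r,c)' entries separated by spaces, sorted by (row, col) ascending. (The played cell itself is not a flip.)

Answer: (2,2) (3,2)

Derivation:
Dir NW: first cell '.' (not opp) -> no flip
Dir N: opp run (3,2) (2,2) capped by W -> flip
Dir NE: first cell 'W' (not opp) -> no flip
Dir W: first cell '.' (not opp) -> no flip
Dir E: first cell '.' (not opp) -> no flip
Dir SW: first cell '.' (not opp) -> no flip
Dir S: first cell '.' (not opp) -> no flip
Dir SE: first cell '.' (not opp) -> no flip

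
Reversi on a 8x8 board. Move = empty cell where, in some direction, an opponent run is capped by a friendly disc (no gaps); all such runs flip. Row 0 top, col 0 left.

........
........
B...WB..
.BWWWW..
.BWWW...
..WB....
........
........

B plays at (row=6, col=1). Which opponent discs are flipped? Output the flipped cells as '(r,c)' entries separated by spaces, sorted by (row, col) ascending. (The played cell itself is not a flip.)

Answer: (3,4) (4,3) (5,2)

Derivation:
Dir NW: first cell '.' (not opp) -> no flip
Dir N: first cell '.' (not opp) -> no flip
Dir NE: opp run (5,2) (4,3) (3,4) capped by B -> flip
Dir W: first cell '.' (not opp) -> no flip
Dir E: first cell '.' (not opp) -> no flip
Dir SW: first cell '.' (not opp) -> no flip
Dir S: first cell '.' (not opp) -> no flip
Dir SE: first cell '.' (not opp) -> no flip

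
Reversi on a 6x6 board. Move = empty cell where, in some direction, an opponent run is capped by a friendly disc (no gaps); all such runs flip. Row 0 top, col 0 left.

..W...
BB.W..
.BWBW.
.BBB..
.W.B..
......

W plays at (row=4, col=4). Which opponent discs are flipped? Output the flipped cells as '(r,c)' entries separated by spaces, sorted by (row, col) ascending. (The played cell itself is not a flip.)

Dir NW: opp run (3,3) capped by W -> flip
Dir N: first cell '.' (not opp) -> no flip
Dir NE: first cell '.' (not opp) -> no flip
Dir W: opp run (4,3), next='.' -> no flip
Dir E: first cell '.' (not opp) -> no flip
Dir SW: first cell '.' (not opp) -> no flip
Dir S: first cell '.' (not opp) -> no flip
Dir SE: first cell '.' (not opp) -> no flip

Answer: (3,3)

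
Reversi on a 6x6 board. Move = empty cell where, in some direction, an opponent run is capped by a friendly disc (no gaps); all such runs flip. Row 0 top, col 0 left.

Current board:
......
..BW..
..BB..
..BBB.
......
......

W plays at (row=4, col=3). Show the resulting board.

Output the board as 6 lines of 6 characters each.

Place W at (4,3); scan 8 dirs for brackets.
Dir NW: opp run (3,2), next='.' -> no flip
Dir N: opp run (3,3) (2,3) capped by W -> flip
Dir NE: opp run (3,4), next='.' -> no flip
Dir W: first cell '.' (not opp) -> no flip
Dir E: first cell '.' (not opp) -> no flip
Dir SW: first cell '.' (not opp) -> no flip
Dir S: first cell '.' (not opp) -> no flip
Dir SE: first cell '.' (not opp) -> no flip
All flips: (2,3) (3,3)

Answer: ......
..BW..
..BW..
..BWB.
...W..
......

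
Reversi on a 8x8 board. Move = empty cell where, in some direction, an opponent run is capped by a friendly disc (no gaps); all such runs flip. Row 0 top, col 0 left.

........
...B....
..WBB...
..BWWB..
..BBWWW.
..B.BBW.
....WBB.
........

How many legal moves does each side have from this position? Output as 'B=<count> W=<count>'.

Answer: B=14 W=21

Derivation:
-- B to move --
(1,1): flips 3 -> legal
(1,2): flips 1 -> legal
(2,1): flips 1 -> legal
(2,5): flips 1 -> legal
(3,1): flips 1 -> legal
(3,6): flips 3 -> legal
(3,7): flips 1 -> legal
(4,7): flips 4 -> legal
(5,3): flips 1 -> legal
(5,7): flips 2 -> legal
(6,3): flips 1 -> legal
(6,7): flips 3 -> legal
(7,3): flips 1 -> legal
(7,4): flips 1 -> legal
(7,5): no bracket -> illegal
B mobility = 14
-- W to move --
(0,2): flips 3 -> legal
(0,3): flips 2 -> legal
(0,4): flips 1 -> legal
(1,2): flips 1 -> legal
(1,4): flips 1 -> legal
(1,5): flips 1 -> legal
(2,1): no bracket -> illegal
(2,5): flips 3 -> legal
(2,6): flips 1 -> legal
(3,1): flips 1 -> legal
(3,6): flips 1 -> legal
(4,1): flips 2 -> legal
(5,1): flips 1 -> legal
(5,3): flips 3 -> legal
(5,7): no bracket -> illegal
(6,1): flips 2 -> legal
(6,2): flips 3 -> legal
(6,3): flips 1 -> legal
(6,7): flips 2 -> legal
(7,4): flips 1 -> legal
(7,5): flips 2 -> legal
(7,6): flips 1 -> legal
(7,7): flips 2 -> legal
W mobility = 21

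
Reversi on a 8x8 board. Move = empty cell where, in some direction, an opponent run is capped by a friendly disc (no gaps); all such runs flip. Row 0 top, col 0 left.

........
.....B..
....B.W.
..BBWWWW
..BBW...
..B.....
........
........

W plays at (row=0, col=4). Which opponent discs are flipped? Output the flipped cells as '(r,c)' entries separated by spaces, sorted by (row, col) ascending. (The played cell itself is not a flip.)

Answer: (1,5)

Derivation:
Dir NW: edge -> no flip
Dir N: edge -> no flip
Dir NE: edge -> no flip
Dir W: first cell '.' (not opp) -> no flip
Dir E: first cell '.' (not opp) -> no flip
Dir SW: first cell '.' (not opp) -> no flip
Dir S: first cell '.' (not opp) -> no flip
Dir SE: opp run (1,5) capped by W -> flip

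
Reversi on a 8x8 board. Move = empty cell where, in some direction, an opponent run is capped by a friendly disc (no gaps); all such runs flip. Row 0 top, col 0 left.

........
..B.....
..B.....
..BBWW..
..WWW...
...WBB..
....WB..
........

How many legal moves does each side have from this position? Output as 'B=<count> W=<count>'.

Answer: B=7 W=10

Derivation:
-- B to move --
(2,3): no bracket -> illegal
(2,4): flips 2 -> legal
(2,5): no bracket -> illegal
(2,6): no bracket -> illegal
(3,1): no bracket -> illegal
(3,6): flips 2 -> legal
(4,1): no bracket -> illegal
(4,5): no bracket -> illegal
(4,6): no bracket -> illegal
(5,1): flips 1 -> legal
(5,2): flips 2 -> legal
(6,2): no bracket -> illegal
(6,3): flips 3 -> legal
(7,3): flips 1 -> legal
(7,4): flips 1 -> legal
(7,5): no bracket -> illegal
B mobility = 7
-- W to move --
(0,1): no bracket -> illegal
(0,2): flips 3 -> legal
(0,3): no bracket -> illegal
(1,1): flips 2 -> legal
(1,3): no bracket -> illegal
(2,1): flips 1 -> legal
(2,3): flips 1 -> legal
(2,4): flips 1 -> legal
(3,1): flips 2 -> legal
(4,1): no bracket -> illegal
(4,5): no bracket -> illegal
(4,6): flips 1 -> legal
(5,6): flips 2 -> legal
(6,3): no bracket -> illegal
(6,6): flips 2 -> legal
(7,4): no bracket -> illegal
(7,5): no bracket -> illegal
(7,6): flips 2 -> legal
W mobility = 10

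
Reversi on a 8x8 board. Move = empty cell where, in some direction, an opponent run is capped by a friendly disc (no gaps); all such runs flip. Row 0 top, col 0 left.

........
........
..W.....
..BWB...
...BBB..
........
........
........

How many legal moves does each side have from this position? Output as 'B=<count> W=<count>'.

Answer: B=3 W=5

Derivation:
-- B to move --
(1,1): flips 2 -> legal
(1,2): flips 1 -> legal
(1,3): no bracket -> illegal
(2,1): no bracket -> illegal
(2,3): flips 1 -> legal
(2,4): no bracket -> illegal
(3,1): no bracket -> illegal
(4,2): no bracket -> illegal
B mobility = 3
-- W to move --
(2,1): no bracket -> illegal
(2,3): no bracket -> illegal
(2,4): no bracket -> illegal
(2,5): no bracket -> illegal
(3,1): flips 1 -> legal
(3,5): flips 1 -> legal
(3,6): no bracket -> illegal
(4,1): no bracket -> illegal
(4,2): flips 1 -> legal
(4,6): no bracket -> illegal
(5,2): no bracket -> illegal
(5,3): flips 1 -> legal
(5,4): no bracket -> illegal
(5,5): flips 1 -> legal
(5,6): no bracket -> illegal
W mobility = 5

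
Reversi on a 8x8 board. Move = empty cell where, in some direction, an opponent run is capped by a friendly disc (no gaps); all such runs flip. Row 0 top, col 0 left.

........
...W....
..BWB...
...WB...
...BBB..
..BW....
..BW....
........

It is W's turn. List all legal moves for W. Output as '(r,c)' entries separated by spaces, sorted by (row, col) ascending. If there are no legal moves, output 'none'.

Answer: (1,1) (1,5) (2,1) (2,5) (3,1) (3,5) (4,1) (5,1) (5,5) (5,6) (6,1) (7,1)

Derivation:
(1,1): flips 1 -> legal
(1,2): no bracket -> illegal
(1,4): no bracket -> illegal
(1,5): flips 1 -> legal
(2,1): flips 1 -> legal
(2,5): flips 1 -> legal
(3,1): flips 1 -> legal
(3,2): no bracket -> illegal
(3,5): flips 3 -> legal
(3,6): no bracket -> illegal
(4,1): flips 1 -> legal
(4,2): no bracket -> illegal
(4,6): no bracket -> illegal
(5,1): flips 1 -> legal
(5,4): no bracket -> illegal
(5,5): flips 1 -> legal
(5,6): flips 2 -> legal
(6,1): flips 1 -> legal
(7,1): flips 1 -> legal
(7,2): no bracket -> illegal
(7,3): no bracket -> illegal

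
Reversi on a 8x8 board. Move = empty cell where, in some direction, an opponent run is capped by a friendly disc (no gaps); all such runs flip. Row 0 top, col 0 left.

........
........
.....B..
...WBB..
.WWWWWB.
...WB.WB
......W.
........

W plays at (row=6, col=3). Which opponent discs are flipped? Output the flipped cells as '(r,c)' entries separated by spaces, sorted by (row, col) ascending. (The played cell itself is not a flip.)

Answer: (5,4)

Derivation:
Dir NW: first cell '.' (not opp) -> no flip
Dir N: first cell 'W' (not opp) -> no flip
Dir NE: opp run (5,4) capped by W -> flip
Dir W: first cell '.' (not opp) -> no flip
Dir E: first cell '.' (not opp) -> no flip
Dir SW: first cell '.' (not opp) -> no flip
Dir S: first cell '.' (not opp) -> no flip
Dir SE: first cell '.' (not opp) -> no flip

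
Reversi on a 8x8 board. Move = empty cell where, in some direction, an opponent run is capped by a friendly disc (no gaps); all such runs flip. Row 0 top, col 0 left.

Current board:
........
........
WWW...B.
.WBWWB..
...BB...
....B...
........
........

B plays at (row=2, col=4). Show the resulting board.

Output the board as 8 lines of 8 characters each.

Place B at (2,4); scan 8 dirs for brackets.
Dir NW: first cell '.' (not opp) -> no flip
Dir N: first cell '.' (not opp) -> no flip
Dir NE: first cell '.' (not opp) -> no flip
Dir W: first cell '.' (not opp) -> no flip
Dir E: first cell '.' (not opp) -> no flip
Dir SW: opp run (3,3), next='.' -> no flip
Dir S: opp run (3,4) capped by B -> flip
Dir SE: first cell 'B' (not opp) -> no flip
All flips: (3,4)

Answer: ........
........
WWW.B.B.
.WBWBB..
...BB...
....B...
........
........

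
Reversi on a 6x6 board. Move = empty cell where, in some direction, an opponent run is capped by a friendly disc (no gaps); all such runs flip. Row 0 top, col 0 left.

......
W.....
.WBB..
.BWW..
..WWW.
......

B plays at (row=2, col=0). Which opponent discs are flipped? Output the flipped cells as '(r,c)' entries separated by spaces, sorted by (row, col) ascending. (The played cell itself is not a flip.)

Dir NW: edge -> no flip
Dir N: opp run (1,0), next='.' -> no flip
Dir NE: first cell '.' (not opp) -> no flip
Dir W: edge -> no flip
Dir E: opp run (2,1) capped by B -> flip
Dir SW: edge -> no flip
Dir S: first cell '.' (not opp) -> no flip
Dir SE: first cell 'B' (not opp) -> no flip

Answer: (2,1)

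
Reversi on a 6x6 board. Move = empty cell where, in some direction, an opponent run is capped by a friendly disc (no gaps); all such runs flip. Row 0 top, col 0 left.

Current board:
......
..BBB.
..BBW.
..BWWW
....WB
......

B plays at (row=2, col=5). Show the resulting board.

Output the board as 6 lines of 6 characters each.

Answer: ......
..BBB.
..BBBB
..BWWB
....WB
......

Derivation:
Place B at (2,5); scan 8 dirs for brackets.
Dir NW: first cell 'B' (not opp) -> no flip
Dir N: first cell '.' (not opp) -> no flip
Dir NE: edge -> no flip
Dir W: opp run (2,4) capped by B -> flip
Dir E: edge -> no flip
Dir SW: opp run (3,4), next='.' -> no flip
Dir S: opp run (3,5) capped by B -> flip
Dir SE: edge -> no flip
All flips: (2,4) (3,5)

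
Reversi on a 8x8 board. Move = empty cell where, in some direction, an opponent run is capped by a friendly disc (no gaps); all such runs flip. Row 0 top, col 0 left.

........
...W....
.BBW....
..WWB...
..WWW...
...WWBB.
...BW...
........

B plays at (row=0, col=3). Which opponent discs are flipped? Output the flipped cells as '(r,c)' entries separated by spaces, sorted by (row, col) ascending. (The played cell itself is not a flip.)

Answer: (1,3) (2,3) (3,3) (4,3) (5,3)

Derivation:
Dir NW: edge -> no flip
Dir N: edge -> no flip
Dir NE: edge -> no flip
Dir W: first cell '.' (not opp) -> no flip
Dir E: first cell '.' (not opp) -> no flip
Dir SW: first cell '.' (not opp) -> no flip
Dir S: opp run (1,3) (2,3) (3,3) (4,3) (5,3) capped by B -> flip
Dir SE: first cell '.' (not opp) -> no flip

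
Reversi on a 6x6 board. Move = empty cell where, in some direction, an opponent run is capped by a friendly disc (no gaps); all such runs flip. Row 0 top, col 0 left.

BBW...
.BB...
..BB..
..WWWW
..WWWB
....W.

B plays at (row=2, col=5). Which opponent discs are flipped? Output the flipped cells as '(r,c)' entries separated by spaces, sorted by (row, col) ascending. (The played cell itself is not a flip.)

Answer: (3,5)

Derivation:
Dir NW: first cell '.' (not opp) -> no flip
Dir N: first cell '.' (not opp) -> no flip
Dir NE: edge -> no flip
Dir W: first cell '.' (not opp) -> no flip
Dir E: edge -> no flip
Dir SW: opp run (3,4) (4,3), next='.' -> no flip
Dir S: opp run (3,5) capped by B -> flip
Dir SE: edge -> no flip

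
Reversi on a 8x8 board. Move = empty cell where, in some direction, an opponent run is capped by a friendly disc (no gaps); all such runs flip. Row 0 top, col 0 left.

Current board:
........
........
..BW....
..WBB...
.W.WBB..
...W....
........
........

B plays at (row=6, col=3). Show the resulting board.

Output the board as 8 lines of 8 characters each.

Place B at (6,3); scan 8 dirs for brackets.
Dir NW: first cell '.' (not opp) -> no flip
Dir N: opp run (5,3) (4,3) capped by B -> flip
Dir NE: first cell '.' (not opp) -> no flip
Dir W: first cell '.' (not opp) -> no flip
Dir E: first cell '.' (not opp) -> no flip
Dir SW: first cell '.' (not opp) -> no flip
Dir S: first cell '.' (not opp) -> no flip
Dir SE: first cell '.' (not opp) -> no flip
All flips: (4,3) (5,3)

Answer: ........
........
..BW....
..WBB...
.W.BBB..
...B....
...B....
........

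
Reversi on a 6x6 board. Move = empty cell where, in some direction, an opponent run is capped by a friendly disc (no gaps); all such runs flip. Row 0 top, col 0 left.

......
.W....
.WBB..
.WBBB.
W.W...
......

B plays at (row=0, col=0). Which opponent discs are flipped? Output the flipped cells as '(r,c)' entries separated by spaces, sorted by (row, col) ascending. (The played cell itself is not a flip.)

Answer: (1,1)

Derivation:
Dir NW: edge -> no flip
Dir N: edge -> no flip
Dir NE: edge -> no flip
Dir W: edge -> no flip
Dir E: first cell '.' (not opp) -> no flip
Dir SW: edge -> no flip
Dir S: first cell '.' (not opp) -> no flip
Dir SE: opp run (1,1) capped by B -> flip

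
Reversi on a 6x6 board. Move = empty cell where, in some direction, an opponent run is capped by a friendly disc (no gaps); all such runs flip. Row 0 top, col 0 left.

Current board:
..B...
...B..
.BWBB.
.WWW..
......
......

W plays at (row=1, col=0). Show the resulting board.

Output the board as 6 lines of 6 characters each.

Answer: ..B...
W..B..
.WWBB.
.WWW..
......
......

Derivation:
Place W at (1,0); scan 8 dirs for brackets.
Dir NW: edge -> no flip
Dir N: first cell '.' (not opp) -> no flip
Dir NE: first cell '.' (not opp) -> no flip
Dir W: edge -> no flip
Dir E: first cell '.' (not opp) -> no flip
Dir SW: edge -> no flip
Dir S: first cell '.' (not opp) -> no flip
Dir SE: opp run (2,1) capped by W -> flip
All flips: (2,1)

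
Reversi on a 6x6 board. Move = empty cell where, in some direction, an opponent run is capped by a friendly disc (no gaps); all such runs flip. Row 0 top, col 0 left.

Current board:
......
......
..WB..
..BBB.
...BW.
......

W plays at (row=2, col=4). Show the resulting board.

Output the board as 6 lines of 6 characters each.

Answer: ......
......
..WWW.
..BBW.
...BW.
......

Derivation:
Place W at (2,4); scan 8 dirs for brackets.
Dir NW: first cell '.' (not opp) -> no flip
Dir N: first cell '.' (not opp) -> no flip
Dir NE: first cell '.' (not opp) -> no flip
Dir W: opp run (2,3) capped by W -> flip
Dir E: first cell '.' (not opp) -> no flip
Dir SW: opp run (3,3), next='.' -> no flip
Dir S: opp run (3,4) capped by W -> flip
Dir SE: first cell '.' (not opp) -> no flip
All flips: (2,3) (3,4)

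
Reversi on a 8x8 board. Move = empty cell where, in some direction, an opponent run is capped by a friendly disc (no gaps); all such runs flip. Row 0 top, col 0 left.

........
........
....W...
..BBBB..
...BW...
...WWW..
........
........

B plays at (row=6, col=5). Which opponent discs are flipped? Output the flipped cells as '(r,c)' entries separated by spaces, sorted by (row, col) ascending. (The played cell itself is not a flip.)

Dir NW: opp run (5,4) capped by B -> flip
Dir N: opp run (5,5), next='.' -> no flip
Dir NE: first cell '.' (not opp) -> no flip
Dir W: first cell '.' (not opp) -> no flip
Dir E: first cell '.' (not opp) -> no flip
Dir SW: first cell '.' (not opp) -> no flip
Dir S: first cell '.' (not opp) -> no flip
Dir SE: first cell '.' (not opp) -> no flip

Answer: (5,4)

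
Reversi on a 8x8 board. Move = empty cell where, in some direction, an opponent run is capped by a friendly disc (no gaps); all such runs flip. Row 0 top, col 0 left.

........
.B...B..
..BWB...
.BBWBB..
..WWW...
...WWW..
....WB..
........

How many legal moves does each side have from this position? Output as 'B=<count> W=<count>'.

Answer: B=10 W=15

Derivation:
-- B to move --
(1,2): flips 1 -> legal
(1,3): no bracket -> illegal
(1,4): flips 1 -> legal
(4,1): no bracket -> illegal
(4,5): flips 1 -> legal
(4,6): no bracket -> illegal
(5,1): flips 2 -> legal
(5,2): flips 2 -> legal
(5,6): no bracket -> illegal
(6,2): flips 2 -> legal
(6,3): flips 1 -> legal
(6,6): flips 3 -> legal
(7,3): no bracket -> illegal
(7,4): flips 3 -> legal
(7,5): flips 3 -> legal
B mobility = 10
-- W to move --
(0,0): flips 2 -> legal
(0,1): no bracket -> illegal
(0,2): no bracket -> illegal
(0,4): no bracket -> illegal
(0,5): no bracket -> illegal
(0,6): flips 2 -> legal
(1,0): no bracket -> illegal
(1,2): flips 2 -> legal
(1,3): no bracket -> illegal
(1,4): flips 2 -> legal
(1,6): no bracket -> illegal
(2,0): flips 1 -> legal
(2,1): flips 2 -> legal
(2,5): flips 2 -> legal
(2,6): flips 1 -> legal
(3,0): flips 2 -> legal
(3,6): flips 2 -> legal
(4,0): no bracket -> illegal
(4,1): flips 1 -> legal
(4,5): flips 1 -> legal
(4,6): no bracket -> illegal
(5,6): no bracket -> illegal
(6,6): flips 1 -> legal
(7,4): no bracket -> illegal
(7,5): flips 1 -> legal
(7,6): flips 1 -> legal
W mobility = 15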